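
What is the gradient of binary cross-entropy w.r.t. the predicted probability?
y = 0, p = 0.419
∂L/∂p = 1.721

∂L/∂p = -y/p + (1-y)/(1-p) = 0 + 1/0.581 = 1.721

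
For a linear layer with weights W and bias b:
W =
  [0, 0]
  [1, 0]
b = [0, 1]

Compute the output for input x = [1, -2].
y = [0, 2]

Wx = [0×1 + 0×-2, 1×1 + 0×-2]
   = [0, 1]
y = Wx + b = [0 + 0, 1 + 1] = [0, 2]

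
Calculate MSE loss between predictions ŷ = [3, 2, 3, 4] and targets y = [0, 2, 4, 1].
MSE = 4.75

MSE = (1/4)((3-0)² + (2-2)² + (3-4)² + (4-1)²) = (1/4)(9 + 0 + 1 + 9) = 4.75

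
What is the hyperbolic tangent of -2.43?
-0.9846

tanh(-2.43) = (e^(-2.43) - e^(2.43))/(e^(-2.43) + e^(2.43)) = -0.9846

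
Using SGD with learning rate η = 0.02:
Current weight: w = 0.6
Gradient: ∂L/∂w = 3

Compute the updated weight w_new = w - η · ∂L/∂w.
w_new = 0.54

w_new = w - η·∂L/∂w = 0.6 - 0.02×(3) = 0.6 - (0.06) = 0.54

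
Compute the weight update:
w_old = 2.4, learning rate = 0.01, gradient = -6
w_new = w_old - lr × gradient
w_new = 2.46

w_new = w - η·∂L/∂w = 2.4 - 0.01×(-6) = 2.4 - (-0.06) = 2.46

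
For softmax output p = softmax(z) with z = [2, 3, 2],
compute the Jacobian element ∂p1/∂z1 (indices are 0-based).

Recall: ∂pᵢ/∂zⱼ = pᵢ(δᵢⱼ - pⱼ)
∂p1/∂z1 = 0.2442

p = softmax(z) = [0.2119, 0.5761, 0.2119]
p1 = 0.5761

∂p1/∂z1 = p1(1 - p1) = 0.5761 × (1 - 0.5761) = 0.2442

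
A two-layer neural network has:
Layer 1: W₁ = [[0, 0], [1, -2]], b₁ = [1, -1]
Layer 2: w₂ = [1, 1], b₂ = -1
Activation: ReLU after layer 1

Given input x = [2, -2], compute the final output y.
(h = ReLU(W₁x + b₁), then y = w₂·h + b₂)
y = 5

Layer 1 pre-activation: z₁ = [1, 5]
After ReLU: h = [1, 5]
Layer 2 output: y = 1×1 + 1×5 + -1 = 5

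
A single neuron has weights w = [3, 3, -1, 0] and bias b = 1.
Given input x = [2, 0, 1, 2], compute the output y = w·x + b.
y = 6

y = (3)(2) + (3)(0) + (-1)(1) + (0)(2) + 1 = 6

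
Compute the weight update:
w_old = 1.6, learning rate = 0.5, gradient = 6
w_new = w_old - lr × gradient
w_new = -1.4

w_new = w - η·∂L/∂w = 1.6 - 0.5×(6) = 1.6 - (3) = -1.4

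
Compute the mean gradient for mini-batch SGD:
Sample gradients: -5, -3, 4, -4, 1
Average gradient = -1.4

Average = (1/5)(-5 + -3 + 4 + -4 + 1) = -7/5 = -1.4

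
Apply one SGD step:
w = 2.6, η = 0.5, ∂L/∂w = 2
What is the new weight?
w_new = 1.6

w_new = w - η·∂L/∂w = 2.6 - 0.5×(2) = 2.6 - (1) = 1.6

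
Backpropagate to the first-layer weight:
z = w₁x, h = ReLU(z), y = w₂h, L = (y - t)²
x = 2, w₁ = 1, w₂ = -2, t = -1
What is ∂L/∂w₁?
∂L/∂w₁ = 24

Forward pass:
z = w₁x = 1×2 = 2
h = ReLU(2) = 2
y = w₂h = -2×2 = -4

Backward pass:
∂L/∂y = 2(y - t) = 2(-4 - -1) = -6
∂y/∂h = w₂ = -2
∂h/∂z = 1 (ReLU derivative)
∂z/∂w₁ = x = 2

∂L/∂w₁ = -6 × -2 × 1 × 2 = 24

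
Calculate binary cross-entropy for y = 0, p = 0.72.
L = 1.273

L = -0·log(0.72) - 1·log(0.28) = -log(0.28) = 1.273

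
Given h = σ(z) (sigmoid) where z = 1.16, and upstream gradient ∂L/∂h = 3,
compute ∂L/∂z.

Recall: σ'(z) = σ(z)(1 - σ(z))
∂L/∂z = 0.5451

σ(1.16) = 0.7613
σ'(1.16) = σ(1.16)(1 - σ(1.16)) = 0.7613 × 0.2387 = 0.1817
∂L/∂z = ∂L/∂h · σ'(z) = 3 × 0.1817 = 0.5451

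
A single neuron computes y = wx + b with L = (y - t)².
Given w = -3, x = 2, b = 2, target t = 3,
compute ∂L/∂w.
∂L/∂w = -28

y = wx + b = (-3)(2) + 2 = -4
∂L/∂y = 2(y - t) = 2(-4 - 3) = -14
∂y/∂w = x = 2
∂L/∂w = ∂L/∂y · ∂y/∂w = -14 × 2 = -28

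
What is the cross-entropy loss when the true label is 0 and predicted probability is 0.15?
L = 0.1625

L = -0·log(0.15) - 1·log(0.85) = -log(0.85) = 0.1625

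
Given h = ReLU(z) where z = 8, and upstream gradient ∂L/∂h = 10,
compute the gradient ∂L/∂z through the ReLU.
∂L/∂z = 10

h = ReLU(8) = 8
Since z > 0: ∂h/∂z = 1
∂L/∂z = ∂L/∂h · ∂h/∂z = 10 × 1 = 10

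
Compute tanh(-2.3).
-0.9801

tanh(-2.3) = (e^(-2.3) - e^(2.3))/(e^(-2.3) + e^(2.3)) = -0.9801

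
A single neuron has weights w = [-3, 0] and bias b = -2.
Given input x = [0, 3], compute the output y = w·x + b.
y = -2

y = (-3)(0) + (0)(3) + -2 = -2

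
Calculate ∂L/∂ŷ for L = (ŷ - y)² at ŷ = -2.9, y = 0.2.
∂L/∂ŷ = -6.2

∂L/∂ŷ = 2(ŷ - y) = 2(-2.9 - 0.2) = 2(-3.1) = -6.2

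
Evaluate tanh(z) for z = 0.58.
0.5227

tanh(0.58) = (e^(0.58) - e^(-0.58))/(e^(0.58) + e^(-0.58)) = 0.5227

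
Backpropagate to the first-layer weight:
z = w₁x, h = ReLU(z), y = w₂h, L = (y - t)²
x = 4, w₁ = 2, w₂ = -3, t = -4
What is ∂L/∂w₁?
∂L/∂w₁ = 480

Forward pass:
z = w₁x = 2×4 = 8
h = ReLU(8) = 8
y = w₂h = -3×8 = -24

Backward pass:
∂L/∂y = 2(y - t) = 2(-24 - -4) = -40
∂y/∂h = w₂ = -3
∂h/∂z = 1 (ReLU derivative)
∂z/∂w₁ = x = 4

∂L/∂w₁ = -40 × -3 × 1 × 4 = 480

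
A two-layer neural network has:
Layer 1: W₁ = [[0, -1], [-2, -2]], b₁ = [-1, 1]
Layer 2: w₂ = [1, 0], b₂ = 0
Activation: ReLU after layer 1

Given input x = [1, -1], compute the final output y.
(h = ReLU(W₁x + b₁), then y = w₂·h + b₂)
y = 0

Layer 1 pre-activation: z₁ = [0, 1]
After ReLU: h = [0, 1]
Layer 2 output: y = 1×0 + 0×1 + 0 = 0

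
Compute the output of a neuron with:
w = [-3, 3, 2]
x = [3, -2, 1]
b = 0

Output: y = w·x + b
y = -13

y = (-3)(3) + (3)(-2) + (2)(1) + 0 = -13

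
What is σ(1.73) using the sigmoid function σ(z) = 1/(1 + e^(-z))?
0.8494

sigmoid(1.73) = 1/(1 + e^(-1.73)) = 1/(1 + 0.1773) = 0.8494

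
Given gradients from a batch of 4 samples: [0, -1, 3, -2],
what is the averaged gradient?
Average gradient = 0

Average = (1/4)(0 + -1 + 3 + -2) = 0/4 = 0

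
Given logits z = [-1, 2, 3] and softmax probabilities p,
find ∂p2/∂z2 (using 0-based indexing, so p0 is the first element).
∂p2/∂z2 = 0.201

p = softmax(z) = [0.01321, 0.2654, 0.7214]
p2 = 0.7214

∂p2/∂z2 = p2(1 - p2) = 0.7214 × (1 - 0.7214) = 0.201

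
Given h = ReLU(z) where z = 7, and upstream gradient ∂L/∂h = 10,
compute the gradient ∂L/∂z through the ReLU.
∂L/∂z = 10

h = ReLU(7) = 7
Since z > 0: ∂h/∂z = 1
∂L/∂z = ∂L/∂h · ∂h/∂z = 10 × 1 = 10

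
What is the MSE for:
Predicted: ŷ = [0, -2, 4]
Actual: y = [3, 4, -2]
MSE = 27

MSE = (1/3)((0-3)² + (-2-4)² + (4--2)²) = (1/3)(9 + 36 + 36) = 27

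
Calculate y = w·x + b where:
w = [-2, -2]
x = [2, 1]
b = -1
y = -7

y = (-2)(2) + (-2)(1) + -1 = -7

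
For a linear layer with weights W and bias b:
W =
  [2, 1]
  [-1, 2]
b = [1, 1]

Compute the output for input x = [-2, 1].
y = [-2, 5]

Wx = [2×-2 + 1×1, -1×-2 + 2×1]
   = [-3, 4]
y = Wx + b = [-3 + 1, 4 + 1] = [-2, 5]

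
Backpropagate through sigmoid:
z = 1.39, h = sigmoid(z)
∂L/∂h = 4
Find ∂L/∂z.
∂L/∂z = 0.6386

σ(1.39) = 0.8006
σ'(1.39) = σ(1.39)(1 - σ(1.39)) = 0.8006 × 0.1994 = 0.1596
∂L/∂z = ∂L/∂h · σ'(z) = 4 × 0.1596 = 0.6386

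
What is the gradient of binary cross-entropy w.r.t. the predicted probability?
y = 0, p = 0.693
∂L/∂p = 3.257

∂L/∂p = -y/p + (1-y)/(1-p) = 0 + 1/0.307 = 3.257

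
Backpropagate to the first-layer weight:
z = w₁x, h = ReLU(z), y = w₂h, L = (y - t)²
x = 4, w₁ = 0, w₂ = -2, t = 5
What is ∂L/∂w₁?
∂L/∂w₁ = 0

Forward pass:
z = w₁x = 0×4 = 0
h = ReLU(0) = 0
y = w₂h = -2×0 = 0

Backward pass:
∂L/∂y = 2(y - t) = 2(0 - 5) = -10
∂y/∂h = w₂ = -2
∂h/∂z = 0 (ReLU derivative)
∂z/∂w₁ = x = 4

∂L/∂w₁ = -10 × -2 × 0 × 4 = 0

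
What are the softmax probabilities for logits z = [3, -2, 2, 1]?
p = [0.6623, 0.0045, 0.2436, 0.0896]

exp(z) = [20.09, 0.1353, 7.389, 2.718]
Sum = 30.33
p = [0.6623, 0.0045, 0.2436, 0.0896]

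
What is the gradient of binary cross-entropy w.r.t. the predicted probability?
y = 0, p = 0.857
∂L/∂p = 6.993

∂L/∂p = -y/p + (1-y)/(1-p) = 0 + 1/0.143 = 6.993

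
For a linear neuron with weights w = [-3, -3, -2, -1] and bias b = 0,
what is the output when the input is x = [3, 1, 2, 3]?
y = -19

y = (-3)(3) + (-3)(1) + (-2)(2) + (-1)(3) + 0 = -19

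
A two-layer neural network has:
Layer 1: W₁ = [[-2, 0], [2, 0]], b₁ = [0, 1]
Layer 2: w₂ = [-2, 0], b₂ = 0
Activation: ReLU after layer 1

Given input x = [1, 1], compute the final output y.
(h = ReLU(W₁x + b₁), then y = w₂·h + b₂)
y = 0

Layer 1 pre-activation: z₁ = [-2, 3]
After ReLU: h = [0, 3]
Layer 2 output: y = -2×0 + 0×3 + 0 = 0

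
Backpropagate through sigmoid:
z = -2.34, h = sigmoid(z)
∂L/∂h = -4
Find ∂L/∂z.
∂L/∂z = -0.3206

σ(-2.34) = 0.08786
σ'(-2.34) = σ(-2.34)(1 - σ(-2.34)) = 0.08786 × 0.9121 = 0.08014
∂L/∂z = ∂L/∂h · σ'(z) = -4 × 0.08014 = -0.3206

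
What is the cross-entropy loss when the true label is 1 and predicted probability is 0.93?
L = 0.07257

L = -1·log(0.93) - 0·log(0.07) = -log(0.93) = 0.07257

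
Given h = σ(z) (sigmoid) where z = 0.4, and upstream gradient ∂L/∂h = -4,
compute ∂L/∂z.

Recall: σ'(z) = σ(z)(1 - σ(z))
∂L/∂z = -0.961

σ(0.4) = 0.5987
σ'(0.4) = σ(0.4)(1 - σ(0.4)) = 0.5987 × 0.4013 = 0.2403
∂L/∂z = ∂L/∂h · σ'(z) = -4 × 0.2403 = -0.961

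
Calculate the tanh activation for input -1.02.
-0.7699

tanh(-1.02) = (e^(-1.02) - e^(1.02))/(e^(-1.02) + e^(1.02)) = -0.7699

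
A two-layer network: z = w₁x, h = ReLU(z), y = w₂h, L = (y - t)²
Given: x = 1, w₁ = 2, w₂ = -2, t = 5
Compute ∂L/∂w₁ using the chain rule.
∂L/∂w₁ = 36

Forward pass:
z = w₁x = 2×1 = 2
h = ReLU(2) = 2
y = w₂h = -2×2 = -4

Backward pass:
∂L/∂y = 2(y - t) = 2(-4 - 5) = -18
∂y/∂h = w₂ = -2
∂h/∂z = 1 (ReLU derivative)
∂z/∂w₁ = x = 1

∂L/∂w₁ = -18 × -2 × 1 × 1 = 36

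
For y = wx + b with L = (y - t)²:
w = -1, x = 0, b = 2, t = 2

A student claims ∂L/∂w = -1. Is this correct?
Incorrect

y = (-1)(0) + 2 = 2
∂L/∂y = 2(y - t) = 2(2 - 2) = 0
∂y/∂w = x = 0
∂L/∂w = 0 × 0 = 0

Claimed value: -1
Incorrect: The correct gradient is 0.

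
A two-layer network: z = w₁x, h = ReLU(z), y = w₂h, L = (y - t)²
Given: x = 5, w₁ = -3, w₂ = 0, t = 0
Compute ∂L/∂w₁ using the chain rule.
∂L/∂w₁ = 0

Forward pass:
z = w₁x = -3×5 = -15
h = ReLU(-15) = 0
y = w₂h = 0×0 = 0

Backward pass:
∂L/∂y = 2(y - t) = 2(0 - 0) = 0
∂y/∂h = w₂ = 0
∂h/∂z = 0 (ReLU derivative)
∂z/∂w₁ = x = 5

∂L/∂w₁ = 0 × 0 × 0 × 5 = 0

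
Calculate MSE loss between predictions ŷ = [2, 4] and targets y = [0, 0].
MSE = 10

MSE = (1/2)((2-0)² + (4-0)²) = (1/2)(4 + 16) = 10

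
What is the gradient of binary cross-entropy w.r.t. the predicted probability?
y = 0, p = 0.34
∂L/∂p = 1.515

∂L/∂p = -y/p + (1-y)/(1-p) = 0 + 1/0.66 = 1.515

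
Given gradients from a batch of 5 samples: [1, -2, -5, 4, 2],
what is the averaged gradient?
Average gradient = 0

Average = (1/5)(1 + -2 + -5 + 4 + 2) = 0/5 = 0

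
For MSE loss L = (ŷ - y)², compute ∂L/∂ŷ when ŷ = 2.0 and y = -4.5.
∂L/∂ŷ = 13.0

∂L/∂ŷ = 2(ŷ - y) = 2(2.0 - -4.5) = 2(6.5) = 13.0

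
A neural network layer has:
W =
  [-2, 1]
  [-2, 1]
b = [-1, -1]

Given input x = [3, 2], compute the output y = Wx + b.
y = [-5, -5]

Wx = [-2×3 + 1×2, -2×3 + 1×2]
   = [-4, -4]
y = Wx + b = [-4 + -1, -4 + -1] = [-5, -5]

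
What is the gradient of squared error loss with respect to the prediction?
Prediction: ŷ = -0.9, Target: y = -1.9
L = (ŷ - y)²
∂L/∂ŷ = 2.0

∂L/∂ŷ = 2(ŷ - y) = 2(-0.9 - -1.9) = 2(1.0) = 2.0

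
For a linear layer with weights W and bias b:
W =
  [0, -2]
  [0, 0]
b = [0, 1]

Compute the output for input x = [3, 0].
y = [0, 1]

Wx = [0×3 + -2×0, 0×3 + 0×0]
   = [0, 0]
y = Wx + b = [0 + 0, 0 + 1] = [0, 1]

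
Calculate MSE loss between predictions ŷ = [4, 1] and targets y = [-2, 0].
MSE = 18.5

MSE = (1/2)((4--2)² + (1-0)²) = (1/2)(36 + 1) = 18.5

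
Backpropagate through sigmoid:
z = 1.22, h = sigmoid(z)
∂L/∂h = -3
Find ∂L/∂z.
∂L/∂z = -0.5279

σ(1.22) = 0.7721
σ'(1.22) = σ(1.22)(1 - σ(1.22)) = 0.7721 × 0.2279 = 0.176
∂L/∂z = ∂L/∂h · σ'(z) = -3 × 0.176 = -0.5279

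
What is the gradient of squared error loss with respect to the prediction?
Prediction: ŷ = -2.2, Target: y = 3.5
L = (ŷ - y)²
∂L/∂ŷ = -11.4

∂L/∂ŷ = 2(ŷ - y) = 2(-2.2 - 3.5) = 2(-5.7) = -11.4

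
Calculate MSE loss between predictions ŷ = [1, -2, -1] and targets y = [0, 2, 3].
MSE = 11

MSE = (1/3)((1-0)² + (-2-2)² + (-1-3)²) = (1/3)(1 + 16 + 16) = 11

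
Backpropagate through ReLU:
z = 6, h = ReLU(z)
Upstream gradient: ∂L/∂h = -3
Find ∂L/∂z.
∂L/∂z = -3

h = ReLU(6) = 6
Since z > 0: ∂h/∂z = 1
∂L/∂z = ∂L/∂h · ∂h/∂z = -3 × 1 = -3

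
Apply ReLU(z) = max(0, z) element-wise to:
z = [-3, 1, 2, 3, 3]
h = [0, 1, 2, 3, 3]

ReLU applied element-wise: max(0,-3)=0, max(0,1)=1, max(0,2)=2, max(0,3)=3, max(0,3)=3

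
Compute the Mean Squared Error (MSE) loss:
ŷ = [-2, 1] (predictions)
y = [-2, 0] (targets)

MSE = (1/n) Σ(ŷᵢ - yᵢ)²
MSE = 0.5

MSE = (1/2)((-2--2)² + (1-0)²) = (1/2)(0 + 1) = 0.5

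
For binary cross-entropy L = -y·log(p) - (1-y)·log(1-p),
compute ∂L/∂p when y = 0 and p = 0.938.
∂L/∂p = 16.13

∂L/∂p = -y/p + (1-y)/(1-p) = 0 + 1/0.062 = 16.13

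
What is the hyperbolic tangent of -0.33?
-0.3185

tanh(-0.33) = (e^(-0.33) - e^(0.33))/(e^(-0.33) + e^(0.33)) = -0.3185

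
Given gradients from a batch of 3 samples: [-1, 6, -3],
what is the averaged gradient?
Average gradient = 0.6667

Average = (1/3)(-1 + 6 + -3) = 2/3 = 0.6667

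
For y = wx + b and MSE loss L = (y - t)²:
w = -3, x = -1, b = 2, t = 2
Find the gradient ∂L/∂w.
∂L/∂w = -6

y = wx + b = (-3)(-1) + 2 = 5
∂L/∂y = 2(y - t) = 2(5 - 2) = 6
∂y/∂w = x = -1
∂L/∂w = ∂L/∂y · ∂y/∂w = 6 × -1 = -6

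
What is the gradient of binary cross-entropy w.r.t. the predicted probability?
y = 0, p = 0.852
∂L/∂p = 6.757

∂L/∂p = -y/p + (1-y)/(1-p) = 0 + 1/0.148 = 6.757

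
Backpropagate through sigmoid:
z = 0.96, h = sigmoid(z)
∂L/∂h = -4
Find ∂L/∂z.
∂L/∂z = -0.8009

σ(0.96) = 0.7231
σ'(0.96) = σ(0.96)(1 - σ(0.96)) = 0.7231 × 0.2769 = 0.2002
∂L/∂z = ∂L/∂h · σ'(z) = -4 × 0.2002 = -0.8009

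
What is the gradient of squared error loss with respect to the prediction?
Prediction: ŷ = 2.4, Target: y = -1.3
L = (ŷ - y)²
∂L/∂ŷ = 7.4

∂L/∂ŷ = 2(ŷ - y) = 2(2.4 - -1.3) = 2(3.7) = 7.4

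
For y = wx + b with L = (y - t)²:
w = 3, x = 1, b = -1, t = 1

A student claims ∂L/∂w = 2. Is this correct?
Correct

y = (3)(1) + -1 = 2
∂L/∂y = 2(y - t) = 2(2 - 1) = 2
∂y/∂w = x = 1
∂L/∂w = 2 × 1 = 2

Claimed value: 2
Correct: The correct gradient is 2.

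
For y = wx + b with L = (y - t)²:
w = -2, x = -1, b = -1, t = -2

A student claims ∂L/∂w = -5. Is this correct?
Incorrect

y = (-2)(-1) + -1 = 1
∂L/∂y = 2(y - t) = 2(1 - -2) = 6
∂y/∂w = x = -1
∂L/∂w = 6 × -1 = -6

Claimed value: -5
Incorrect: The correct gradient is -6.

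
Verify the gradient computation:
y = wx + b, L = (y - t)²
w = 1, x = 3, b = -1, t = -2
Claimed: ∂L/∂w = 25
Incorrect

y = (1)(3) + -1 = 2
∂L/∂y = 2(y - t) = 2(2 - -2) = 8
∂y/∂w = x = 3
∂L/∂w = 8 × 3 = 24

Claimed value: 25
Incorrect: The correct gradient is 24.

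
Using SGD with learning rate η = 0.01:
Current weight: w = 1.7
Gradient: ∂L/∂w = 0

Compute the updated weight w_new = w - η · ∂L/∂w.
w_new = 1.7

w_new = w - η·∂L/∂w = 1.7 - 0.01×(0) = 1.7 - (0) = 1.7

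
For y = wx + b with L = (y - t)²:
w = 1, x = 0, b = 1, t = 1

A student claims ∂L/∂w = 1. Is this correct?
Incorrect

y = (1)(0) + 1 = 1
∂L/∂y = 2(y - t) = 2(1 - 1) = 0
∂y/∂w = x = 0
∂L/∂w = 0 × 0 = 0

Claimed value: 1
Incorrect: The correct gradient is 0.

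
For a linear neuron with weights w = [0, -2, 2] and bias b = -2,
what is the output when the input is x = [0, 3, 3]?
y = -2

y = (0)(0) + (-2)(3) + (2)(3) + -2 = -2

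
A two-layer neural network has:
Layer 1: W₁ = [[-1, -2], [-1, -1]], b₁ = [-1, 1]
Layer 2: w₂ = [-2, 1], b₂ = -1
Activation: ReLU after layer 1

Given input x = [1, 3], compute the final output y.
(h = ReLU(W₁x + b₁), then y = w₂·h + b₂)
y = -1

Layer 1 pre-activation: z₁ = [-8, -3]
After ReLU: h = [0, 0]
Layer 2 output: y = -2×0 + 1×0 + -1 = -1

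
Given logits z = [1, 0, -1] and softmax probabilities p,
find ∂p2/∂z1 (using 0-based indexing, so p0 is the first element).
∂p2/∂z1 = -0.02203

p = softmax(z) = [0.6652, 0.2447, 0.09003]
p2 = 0.09003, p1 = 0.2447

∂p2/∂z1 = -p2 × p1 = -0.09003 × 0.2447 = -0.02203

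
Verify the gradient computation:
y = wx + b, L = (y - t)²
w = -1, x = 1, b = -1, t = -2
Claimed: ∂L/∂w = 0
Correct

y = (-1)(1) + -1 = -2
∂L/∂y = 2(y - t) = 2(-2 - -2) = 0
∂y/∂w = x = 1
∂L/∂w = 0 × 1 = 0

Claimed value: 0
Correct: The correct gradient is 0.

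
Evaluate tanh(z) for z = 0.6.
0.537

tanh(0.6) = (e^(0.6) - e^(-0.6))/(e^(0.6) + e^(-0.6)) = 0.537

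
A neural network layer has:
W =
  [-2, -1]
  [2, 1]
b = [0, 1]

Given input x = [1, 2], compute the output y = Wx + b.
y = [-4, 5]

Wx = [-2×1 + -1×2, 2×1 + 1×2]
   = [-4, 4]
y = Wx + b = [-4 + 0, 4 + 1] = [-4, 5]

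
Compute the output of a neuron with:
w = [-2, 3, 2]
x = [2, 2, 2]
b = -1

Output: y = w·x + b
y = 5

y = (-2)(2) + (3)(2) + (2)(2) + -1 = 5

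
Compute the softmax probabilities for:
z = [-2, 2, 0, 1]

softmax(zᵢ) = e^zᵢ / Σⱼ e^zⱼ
p = [0.012, 0.6572, 0.0889, 0.2418]

exp(z) = [0.1353, 7.389, 1, 2.718]
Sum = 11.24
p = [0.012, 0.6572, 0.0889, 0.2418]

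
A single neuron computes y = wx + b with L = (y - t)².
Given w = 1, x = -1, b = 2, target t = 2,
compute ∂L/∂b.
∂L/∂b = -2

y = wx + b = (1)(-1) + 2 = 1
∂L/∂y = 2(y - t) = 2(1 - 2) = -2
∂y/∂b = 1
∂L/∂b = ∂L/∂y · ∂y/∂b = -2 × 1 = -2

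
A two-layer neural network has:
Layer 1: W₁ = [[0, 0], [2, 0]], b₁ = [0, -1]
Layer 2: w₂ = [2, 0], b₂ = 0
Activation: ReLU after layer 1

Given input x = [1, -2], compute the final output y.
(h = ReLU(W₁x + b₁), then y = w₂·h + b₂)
y = 0

Layer 1 pre-activation: z₁ = [0, 1]
After ReLU: h = [0, 1]
Layer 2 output: y = 2×0 + 0×1 + 0 = 0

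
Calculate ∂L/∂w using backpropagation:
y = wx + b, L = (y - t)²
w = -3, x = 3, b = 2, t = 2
∂L/∂w = -54

y = wx + b = (-3)(3) + 2 = -7
∂L/∂y = 2(y - t) = 2(-7 - 2) = -18
∂y/∂w = x = 3
∂L/∂w = ∂L/∂y · ∂y/∂w = -18 × 3 = -54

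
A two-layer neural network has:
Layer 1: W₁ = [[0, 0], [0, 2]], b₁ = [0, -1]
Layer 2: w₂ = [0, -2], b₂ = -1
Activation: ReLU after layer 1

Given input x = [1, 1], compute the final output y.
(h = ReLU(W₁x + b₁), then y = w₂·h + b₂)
y = -3

Layer 1 pre-activation: z₁ = [0, 1]
After ReLU: h = [0, 1]
Layer 2 output: y = 0×0 + -2×1 + -1 = -3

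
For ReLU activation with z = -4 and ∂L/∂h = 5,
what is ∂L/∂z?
∂L/∂z = 0

h = ReLU(-4) = 0
Since z < 0: ∂h/∂z = 0
∂L/∂z = ∂L/∂h · ∂h/∂z = 5 × 0 = 0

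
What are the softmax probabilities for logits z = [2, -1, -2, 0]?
p = [0.831, 0.0414, 0.0152, 0.1125]

exp(z) = [7.389, 0.3679, 0.1353, 1]
Sum = 8.892
p = [0.831, 0.0414, 0.0152, 0.1125]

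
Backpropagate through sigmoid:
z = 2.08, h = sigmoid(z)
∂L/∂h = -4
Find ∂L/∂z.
∂L/∂z = -0.3949

σ(2.08) = 0.8889
σ'(2.08) = σ(2.08)(1 - σ(2.08)) = 0.8889 × 0.1111 = 0.09872
∂L/∂z = ∂L/∂h · σ'(z) = -4 × 0.09872 = -0.3949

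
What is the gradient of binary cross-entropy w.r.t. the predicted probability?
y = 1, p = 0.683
∂L/∂p = -1.464

∂L/∂p = -y/p + (1-y)/(1-p) = -1/0.683 + 0 = -1.464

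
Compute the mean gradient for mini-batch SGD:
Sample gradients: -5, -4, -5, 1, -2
Average gradient = -3

Average = (1/5)(-5 + -4 + -5 + 1 + -2) = -15/5 = -3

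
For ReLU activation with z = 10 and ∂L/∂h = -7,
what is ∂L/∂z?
∂L/∂z = -7

h = ReLU(10) = 10
Since z > 0: ∂h/∂z = 1
∂L/∂z = ∂L/∂h · ∂h/∂z = -7 × 1 = -7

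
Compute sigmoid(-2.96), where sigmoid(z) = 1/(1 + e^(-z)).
0.04927

sigmoid(-2.96) = 1/(1 + e^(2.96)) = 1/(1 + 19.3) = 0.04927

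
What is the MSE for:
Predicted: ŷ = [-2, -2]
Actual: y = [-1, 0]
MSE = 2.5

MSE = (1/2)((-2--1)² + (-2-0)²) = (1/2)(1 + 4) = 2.5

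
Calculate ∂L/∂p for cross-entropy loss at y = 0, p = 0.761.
∂L/∂p = 4.184

∂L/∂p = -y/p + (1-y)/(1-p) = 0 + 1/0.239 = 4.184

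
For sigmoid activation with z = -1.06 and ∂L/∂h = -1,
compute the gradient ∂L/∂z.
∂L/∂z = -0.1911

σ(-1.06) = 0.2573
σ'(-1.06) = σ(-1.06)(1 - σ(-1.06)) = 0.2573 × 0.7427 = 0.1911
∂L/∂z = ∂L/∂h · σ'(z) = -1 × 0.1911 = -0.1911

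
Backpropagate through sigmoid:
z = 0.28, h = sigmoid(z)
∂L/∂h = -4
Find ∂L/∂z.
∂L/∂z = -0.9807

σ(0.28) = 0.5695
σ'(0.28) = σ(0.28)(1 - σ(0.28)) = 0.5695 × 0.4305 = 0.2452
∂L/∂z = ∂L/∂h · σ'(z) = -4 × 0.2452 = -0.9807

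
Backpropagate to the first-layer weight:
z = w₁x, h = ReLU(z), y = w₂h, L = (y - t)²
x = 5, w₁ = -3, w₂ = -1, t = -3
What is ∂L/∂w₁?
∂L/∂w₁ = 0

Forward pass:
z = w₁x = -3×5 = -15
h = ReLU(-15) = 0
y = w₂h = -1×0 = 0

Backward pass:
∂L/∂y = 2(y - t) = 2(0 - -3) = 6
∂y/∂h = w₂ = -1
∂h/∂z = 0 (ReLU derivative)
∂z/∂w₁ = x = 5

∂L/∂w₁ = 6 × -1 × 0 × 5 = 0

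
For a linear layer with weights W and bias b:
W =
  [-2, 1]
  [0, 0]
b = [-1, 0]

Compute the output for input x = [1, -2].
y = [-5, 0]

Wx = [-2×1 + 1×-2, 0×1 + 0×-2]
   = [-4, 0]
y = Wx + b = [-4 + -1, 0 + 0] = [-5, 0]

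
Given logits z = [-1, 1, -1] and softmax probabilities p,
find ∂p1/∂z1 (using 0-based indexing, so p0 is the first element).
∂p1/∂z1 = 0.1676

p = softmax(z) = [0.1065, 0.787, 0.1065]
p1 = 0.787

∂p1/∂z1 = p1(1 - p1) = 0.787 × (1 - 0.787) = 0.1676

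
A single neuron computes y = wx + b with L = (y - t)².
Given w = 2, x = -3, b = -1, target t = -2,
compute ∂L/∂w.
∂L/∂w = 30

y = wx + b = (2)(-3) + -1 = -7
∂L/∂y = 2(y - t) = 2(-7 - -2) = -10
∂y/∂w = x = -3
∂L/∂w = ∂L/∂y · ∂y/∂w = -10 × -3 = 30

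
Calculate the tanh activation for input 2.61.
0.9892

tanh(2.61) = (e^(2.61) - e^(-2.61))/(e^(2.61) + e^(-2.61)) = 0.9892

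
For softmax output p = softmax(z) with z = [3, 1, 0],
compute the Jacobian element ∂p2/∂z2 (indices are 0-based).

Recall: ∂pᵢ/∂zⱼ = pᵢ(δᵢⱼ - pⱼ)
∂p2/∂z2 = 0.04025

p = softmax(z) = [0.8438, 0.1142, 0.04201]
p2 = 0.04201

∂p2/∂z2 = p2(1 - p2) = 0.04201 × (1 - 0.04201) = 0.04025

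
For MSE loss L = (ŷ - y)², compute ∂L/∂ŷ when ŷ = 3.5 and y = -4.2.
∂L/∂ŷ = 15.4

∂L/∂ŷ = 2(ŷ - y) = 2(3.5 - -4.2) = 2(7.7) = 15.4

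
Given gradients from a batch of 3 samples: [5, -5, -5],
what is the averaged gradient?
Average gradient = -1.667

Average = (1/3)(5 + -5 + -5) = -5/3 = -1.667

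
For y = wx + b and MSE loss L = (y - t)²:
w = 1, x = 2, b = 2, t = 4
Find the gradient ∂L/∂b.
∂L/∂b = 0

y = wx + b = (1)(2) + 2 = 4
∂L/∂y = 2(y - t) = 2(4 - 4) = 0
∂y/∂b = 1
∂L/∂b = ∂L/∂y · ∂y/∂b = 0 × 1 = 0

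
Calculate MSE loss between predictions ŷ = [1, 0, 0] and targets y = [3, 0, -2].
MSE = 2.667

MSE = (1/3)((1-3)² + (0-0)² + (0--2)²) = (1/3)(4 + 0 + 4) = 2.667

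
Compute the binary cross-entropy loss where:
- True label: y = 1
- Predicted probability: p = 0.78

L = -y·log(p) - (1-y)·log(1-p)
L = 0.2485

L = -1·log(0.78) - 0·log(0.22) = -log(0.78) = 0.2485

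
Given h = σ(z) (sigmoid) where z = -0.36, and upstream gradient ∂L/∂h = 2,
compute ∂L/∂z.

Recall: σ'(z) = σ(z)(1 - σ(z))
∂L/∂z = 0.4841

σ(-0.36) = 0.411
σ'(-0.36) = σ(-0.36)(1 - σ(-0.36)) = 0.411 × 0.589 = 0.2421
∂L/∂z = ∂L/∂h · σ'(z) = 2 × 0.2421 = 0.4841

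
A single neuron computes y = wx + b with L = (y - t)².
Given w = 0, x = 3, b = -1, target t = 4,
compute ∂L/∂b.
∂L/∂b = -10

y = wx + b = (0)(3) + -1 = -1
∂L/∂y = 2(y - t) = 2(-1 - 4) = -10
∂y/∂b = 1
∂L/∂b = ∂L/∂y · ∂y/∂b = -10 × 1 = -10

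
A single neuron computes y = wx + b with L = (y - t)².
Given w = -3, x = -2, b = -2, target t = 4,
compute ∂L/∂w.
∂L/∂w = 0

y = wx + b = (-3)(-2) + -2 = 4
∂L/∂y = 2(y - t) = 2(4 - 4) = 0
∂y/∂w = x = -2
∂L/∂w = ∂L/∂y · ∂y/∂w = 0 × -2 = 0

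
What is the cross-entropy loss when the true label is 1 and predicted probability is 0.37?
L = 0.9943

L = -1·log(0.37) - 0·log(0.63) = -log(0.37) = 0.9943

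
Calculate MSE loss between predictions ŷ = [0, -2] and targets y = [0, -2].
MSE = 0

MSE = (1/2)((0-0)² + (-2--2)²) = (1/2)(0 + 0) = 0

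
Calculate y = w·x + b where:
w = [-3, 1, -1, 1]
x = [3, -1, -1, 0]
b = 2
y = -7

y = (-3)(3) + (1)(-1) + (-1)(-1) + (1)(0) + 2 = -7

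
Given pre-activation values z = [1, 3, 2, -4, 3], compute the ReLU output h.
h = [1, 3, 2, 0, 3]

ReLU applied element-wise: max(0,1)=1, max(0,3)=3, max(0,2)=2, max(0,-4)=0, max(0,3)=3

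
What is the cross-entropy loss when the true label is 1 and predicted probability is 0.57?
L = 0.5621

L = -1·log(0.57) - 0·log(0.43) = -log(0.57) = 0.5621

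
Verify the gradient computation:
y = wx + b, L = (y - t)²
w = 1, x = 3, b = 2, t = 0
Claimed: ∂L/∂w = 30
Correct

y = (1)(3) + 2 = 5
∂L/∂y = 2(y - t) = 2(5 - 0) = 10
∂y/∂w = x = 3
∂L/∂w = 10 × 3 = 30

Claimed value: 30
Correct: The correct gradient is 30.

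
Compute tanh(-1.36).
-0.8764

tanh(-1.36) = (e^(-1.36) - e^(1.36))/(e^(-1.36) + e^(1.36)) = -0.8764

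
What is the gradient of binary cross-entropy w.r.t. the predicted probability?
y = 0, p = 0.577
∂L/∂p = 2.364

∂L/∂p = -y/p + (1-y)/(1-p) = 0 + 1/0.423 = 2.364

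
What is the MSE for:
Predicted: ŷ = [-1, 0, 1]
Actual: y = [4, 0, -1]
MSE = 9.667

MSE = (1/3)((-1-4)² + (0-0)² + (1--1)²) = (1/3)(25 + 0 + 4) = 9.667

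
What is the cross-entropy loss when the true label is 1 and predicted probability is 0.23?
L = 1.47

L = -1·log(0.23) - 0·log(0.77) = -log(0.23) = 1.47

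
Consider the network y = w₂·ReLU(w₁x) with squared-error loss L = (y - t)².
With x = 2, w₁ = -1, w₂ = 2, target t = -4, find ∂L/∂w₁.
∂L/∂w₁ = 0

Forward pass:
z = w₁x = -1×2 = -2
h = ReLU(-2) = 0
y = w₂h = 2×0 = 0

Backward pass:
∂L/∂y = 2(y - t) = 2(0 - -4) = 8
∂y/∂h = w₂ = 2
∂h/∂z = 0 (ReLU derivative)
∂z/∂w₁ = x = 2

∂L/∂w₁ = 8 × 2 × 0 × 2 = 0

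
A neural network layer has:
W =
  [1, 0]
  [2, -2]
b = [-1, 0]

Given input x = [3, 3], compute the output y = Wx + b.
y = [2, 0]

Wx = [1×3 + 0×3, 2×3 + -2×3]
   = [3, 0]
y = Wx + b = [3 + -1, 0 + 0] = [2, 0]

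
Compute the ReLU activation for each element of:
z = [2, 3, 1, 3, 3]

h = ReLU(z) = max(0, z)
h = [2, 3, 1, 3, 3]

ReLU applied element-wise: max(0,2)=2, max(0,3)=3, max(0,1)=1, max(0,3)=3, max(0,3)=3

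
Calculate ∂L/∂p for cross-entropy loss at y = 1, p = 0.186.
∂L/∂p = -5.376

∂L/∂p = -y/p + (1-y)/(1-p) = -1/0.186 + 0 = -5.376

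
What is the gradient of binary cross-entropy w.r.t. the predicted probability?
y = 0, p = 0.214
∂L/∂p = 1.272

∂L/∂p = -y/p + (1-y)/(1-p) = 0 + 1/0.786 = 1.272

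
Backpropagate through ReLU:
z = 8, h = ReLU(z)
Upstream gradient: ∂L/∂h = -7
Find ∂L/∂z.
∂L/∂z = -7

h = ReLU(8) = 8
Since z > 0: ∂h/∂z = 1
∂L/∂z = ∂L/∂h · ∂h/∂z = -7 × 1 = -7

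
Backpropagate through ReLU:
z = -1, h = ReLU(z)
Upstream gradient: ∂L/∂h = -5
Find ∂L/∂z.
∂L/∂z = 0

h = ReLU(-1) = 0
Since z < 0: ∂h/∂z = 0
∂L/∂z = ∂L/∂h · ∂h/∂z = -5 × 0 = 0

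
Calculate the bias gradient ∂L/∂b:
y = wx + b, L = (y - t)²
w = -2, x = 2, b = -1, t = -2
∂L/∂b = -6

y = wx + b = (-2)(2) + -1 = -5
∂L/∂y = 2(y - t) = 2(-5 - -2) = -6
∂y/∂b = 1
∂L/∂b = ∂L/∂y · ∂y/∂b = -6 × 1 = -6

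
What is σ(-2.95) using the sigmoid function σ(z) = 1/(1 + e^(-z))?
0.04974

sigmoid(-2.95) = 1/(1 + e^(2.95)) = 1/(1 + 19.11) = 0.04974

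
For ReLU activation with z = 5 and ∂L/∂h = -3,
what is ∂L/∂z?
∂L/∂z = -3

h = ReLU(5) = 5
Since z > 0: ∂h/∂z = 1
∂L/∂z = ∂L/∂h · ∂h/∂z = -3 × 1 = -3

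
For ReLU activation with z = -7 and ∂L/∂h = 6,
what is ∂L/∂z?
∂L/∂z = 0

h = ReLU(-7) = 0
Since z < 0: ∂h/∂z = 0
∂L/∂z = ∂L/∂h · ∂h/∂z = 6 × 0 = 0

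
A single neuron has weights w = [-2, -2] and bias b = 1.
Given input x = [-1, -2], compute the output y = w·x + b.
y = 7

y = (-2)(-1) + (-2)(-2) + 1 = 7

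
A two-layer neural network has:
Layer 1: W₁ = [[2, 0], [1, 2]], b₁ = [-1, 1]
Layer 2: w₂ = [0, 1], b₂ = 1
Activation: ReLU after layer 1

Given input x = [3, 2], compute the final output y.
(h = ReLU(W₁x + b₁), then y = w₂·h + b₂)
y = 9

Layer 1 pre-activation: z₁ = [5, 8]
After ReLU: h = [5, 8]
Layer 2 output: y = 0×5 + 1×8 + 1 = 9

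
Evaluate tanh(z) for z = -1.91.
-0.9571

tanh(-1.91) = (e^(-1.91) - e^(1.91))/(e^(-1.91) + e^(1.91)) = -0.9571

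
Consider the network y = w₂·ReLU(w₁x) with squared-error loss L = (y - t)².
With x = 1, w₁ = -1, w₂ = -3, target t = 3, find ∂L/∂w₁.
∂L/∂w₁ = 0

Forward pass:
z = w₁x = -1×1 = -1
h = ReLU(-1) = 0
y = w₂h = -3×0 = 0

Backward pass:
∂L/∂y = 2(y - t) = 2(0 - 3) = -6
∂y/∂h = w₂ = -3
∂h/∂z = 0 (ReLU derivative)
∂z/∂w₁ = x = 1

∂L/∂w₁ = -6 × -3 × 0 × 1 = 0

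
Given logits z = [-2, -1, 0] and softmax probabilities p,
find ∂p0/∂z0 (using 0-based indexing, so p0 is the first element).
∂p0/∂z0 = 0.08193

p = softmax(z) = [0.09003, 0.2447, 0.6652]
p0 = 0.09003

∂p0/∂z0 = p0(1 - p0) = 0.09003 × (1 - 0.09003) = 0.08193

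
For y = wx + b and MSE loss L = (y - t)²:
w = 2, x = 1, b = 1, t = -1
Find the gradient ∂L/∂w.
∂L/∂w = 8

y = wx + b = (2)(1) + 1 = 3
∂L/∂y = 2(y - t) = 2(3 - -1) = 8
∂y/∂w = x = 1
∂L/∂w = ∂L/∂y · ∂y/∂w = 8 × 1 = 8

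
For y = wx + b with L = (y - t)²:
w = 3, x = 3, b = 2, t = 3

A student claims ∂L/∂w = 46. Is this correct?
Incorrect

y = (3)(3) + 2 = 11
∂L/∂y = 2(y - t) = 2(11 - 3) = 16
∂y/∂w = x = 3
∂L/∂w = 16 × 3 = 48

Claimed value: 46
Incorrect: The correct gradient is 48.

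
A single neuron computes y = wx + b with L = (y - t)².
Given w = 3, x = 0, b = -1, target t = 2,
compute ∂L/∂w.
∂L/∂w = 0

y = wx + b = (3)(0) + -1 = -1
∂L/∂y = 2(y - t) = 2(-1 - 2) = -6
∂y/∂w = x = 0
∂L/∂w = ∂L/∂y · ∂y/∂w = -6 × 0 = 0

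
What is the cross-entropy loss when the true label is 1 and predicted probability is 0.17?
L = 1.772

L = -1·log(0.17) - 0·log(0.83) = -log(0.17) = 1.772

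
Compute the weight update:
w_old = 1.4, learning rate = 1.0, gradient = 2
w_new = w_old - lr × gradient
w_new = -0.6

w_new = w - η·∂L/∂w = 1.4 - 1.0×(2) = 1.4 - (2) = -0.6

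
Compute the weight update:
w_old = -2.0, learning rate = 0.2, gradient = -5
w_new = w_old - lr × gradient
w_new = -1

w_new = w - η·∂L/∂w = -2.0 - 0.2×(-5) = -2.0 - (-1) = -1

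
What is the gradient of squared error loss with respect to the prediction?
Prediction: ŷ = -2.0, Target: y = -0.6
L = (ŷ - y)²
∂L/∂ŷ = -2.8

∂L/∂ŷ = 2(ŷ - y) = 2(-2.0 - -0.6) = 2(-1.4) = -2.8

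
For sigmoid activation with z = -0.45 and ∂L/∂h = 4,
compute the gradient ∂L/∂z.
∂L/∂z = 0.951

σ(-0.45) = 0.3894
σ'(-0.45) = σ(-0.45)(1 - σ(-0.45)) = 0.3894 × 0.6106 = 0.2378
∂L/∂z = ∂L/∂h · σ'(z) = 4 × 0.2378 = 0.951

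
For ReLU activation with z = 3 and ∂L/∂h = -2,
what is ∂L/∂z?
∂L/∂z = -2

h = ReLU(3) = 3
Since z > 0: ∂h/∂z = 1
∂L/∂z = ∂L/∂h · ∂h/∂z = -2 × 1 = -2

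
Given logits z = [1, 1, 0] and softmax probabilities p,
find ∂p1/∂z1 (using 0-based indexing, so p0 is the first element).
∂p1/∂z1 = 0.244

p = softmax(z) = [0.4223, 0.4223, 0.1554]
p1 = 0.4223

∂p1/∂z1 = p1(1 - p1) = 0.4223 × (1 - 0.4223) = 0.244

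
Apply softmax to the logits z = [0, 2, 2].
p = [0.0634, 0.4683, 0.4683]

exp(z) = [1, 7.389, 7.389]
Sum = 15.78
p = [0.0634, 0.4683, 0.4683]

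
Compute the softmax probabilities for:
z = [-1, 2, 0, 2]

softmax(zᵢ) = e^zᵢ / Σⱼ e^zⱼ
p = [0.0228, 0.4576, 0.0619, 0.4576]

exp(z) = [0.3679, 7.389, 1, 7.389]
Sum = 16.15
p = [0.0228, 0.4576, 0.0619, 0.4576]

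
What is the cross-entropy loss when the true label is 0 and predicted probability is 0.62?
L = 0.9676

L = -0·log(0.62) - 1·log(0.38) = -log(0.38) = 0.9676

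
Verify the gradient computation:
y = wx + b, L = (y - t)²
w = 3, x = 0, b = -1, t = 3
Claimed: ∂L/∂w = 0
Correct

y = (3)(0) + -1 = -1
∂L/∂y = 2(y - t) = 2(-1 - 3) = -8
∂y/∂w = x = 0
∂L/∂w = -8 × 0 = 0

Claimed value: 0
Correct: The correct gradient is 0.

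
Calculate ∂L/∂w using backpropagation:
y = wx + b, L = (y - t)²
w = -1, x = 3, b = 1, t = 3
∂L/∂w = -30

y = wx + b = (-1)(3) + 1 = -2
∂L/∂y = 2(y - t) = 2(-2 - 3) = -10
∂y/∂w = x = 3
∂L/∂w = ∂L/∂y · ∂y/∂w = -10 × 3 = -30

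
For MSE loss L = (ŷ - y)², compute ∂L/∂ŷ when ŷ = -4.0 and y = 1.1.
∂L/∂ŷ = -10.2

∂L/∂ŷ = 2(ŷ - y) = 2(-4.0 - 1.1) = 2(-5.1) = -10.2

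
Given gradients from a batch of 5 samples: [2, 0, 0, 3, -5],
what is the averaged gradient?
Average gradient = 0

Average = (1/5)(2 + 0 + 0 + 3 + -5) = 0/5 = 0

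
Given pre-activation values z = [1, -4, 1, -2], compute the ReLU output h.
h = [1, 0, 1, 0]

ReLU applied element-wise: max(0,1)=1, max(0,-4)=0, max(0,1)=1, max(0,-2)=0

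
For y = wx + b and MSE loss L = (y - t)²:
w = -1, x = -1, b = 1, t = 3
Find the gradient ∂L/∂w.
∂L/∂w = 2

y = wx + b = (-1)(-1) + 1 = 2
∂L/∂y = 2(y - t) = 2(2 - 3) = -2
∂y/∂w = x = -1
∂L/∂w = ∂L/∂y · ∂y/∂w = -2 × -1 = 2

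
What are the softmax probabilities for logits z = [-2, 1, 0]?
p = [0.0351, 0.7054, 0.2595]

exp(z) = [0.1353, 2.718, 1]
Sum = 3.854
p = [0.0351, 0.7054, 0.2595]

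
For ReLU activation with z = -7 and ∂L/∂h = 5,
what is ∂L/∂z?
∂L/∂z = 0

h = ReLU(-7) = 0
Since z < 0: ∂h/∂z = 0
∂L/∂z = ∂L/∂h · ∂h/∂z = 5 × 0 = 0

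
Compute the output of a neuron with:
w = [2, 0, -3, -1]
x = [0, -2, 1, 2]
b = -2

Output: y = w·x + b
y = -7

y = (2)(0) + (0)(-2) + (-3)(1) + (-1)(2) + -2 = -7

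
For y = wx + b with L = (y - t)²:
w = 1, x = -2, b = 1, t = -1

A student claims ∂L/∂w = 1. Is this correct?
Incorrect

y = (1)(-2) + 1 = -1
∂L/∂y = 2(y - t) = 2(-1 - -1) = 0
∂y/∂w = x = -2
∂L/∂w = 0 × -2 = 0

Claimed value: 1
Incorrect: The correct gradient is 0.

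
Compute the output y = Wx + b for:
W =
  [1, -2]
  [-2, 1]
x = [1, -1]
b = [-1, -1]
y = [2, -4]

Wx = [1×1 + -2×-1, -2×1 + 1×-1]
   = [3, -3]
y = Wx + b = [3 + -1, -3 + -1] = [2, -4]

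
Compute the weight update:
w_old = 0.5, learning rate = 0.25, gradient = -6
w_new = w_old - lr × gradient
w_new = 2

w_new = w - η·∂L/∂w = 0.5 - 0.25×(-6) = 0.5 - (-1.5) = 2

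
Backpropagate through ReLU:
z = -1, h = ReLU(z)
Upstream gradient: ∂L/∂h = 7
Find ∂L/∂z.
∂L/∂z = 0

h = ReLU(-1) = 0
Since z < 0: ∂h/∂z = 0
∂L/∂z = ∂L/∂h · ∂h/∂z = 7 × 0 = 0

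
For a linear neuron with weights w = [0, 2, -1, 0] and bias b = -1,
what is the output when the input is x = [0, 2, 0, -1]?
y = 3

y = (0)(0) + (2)(2) + (-1)(0) + (0)(-1) + -1 = 3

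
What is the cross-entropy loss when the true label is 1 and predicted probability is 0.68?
L = 0.3857

L = -1·log(0.68) - 0·log(0.32) = -log(0.68) = 0.3857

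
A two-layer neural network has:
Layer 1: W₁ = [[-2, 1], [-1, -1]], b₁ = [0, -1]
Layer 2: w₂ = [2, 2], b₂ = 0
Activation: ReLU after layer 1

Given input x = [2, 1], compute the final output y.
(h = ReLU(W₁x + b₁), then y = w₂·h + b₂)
y = 0

Layer 1 pre-activation: z₁ = [-3, -4]
After ReLU: h = [0, 0]
Layer 2 output: y = 2×0 + 2×0 + 0 = 0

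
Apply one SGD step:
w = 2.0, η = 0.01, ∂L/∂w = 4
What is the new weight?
w_new = 1.96

w_new = w - η·∂L/∂w = 2.0 - 0.01×(4) = 2.0 - (0.04) = 1.96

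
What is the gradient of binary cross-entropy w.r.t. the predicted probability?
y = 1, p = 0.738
∂L/∂p = -1.355

∂L/∂p = -y/p + (1-y)/(1-p) = -1/0.738 + 0 = -1.355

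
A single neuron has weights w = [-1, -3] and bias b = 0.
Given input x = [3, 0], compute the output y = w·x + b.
y = -3

y = (-1)(3) + (-3)(0) + 0 = -3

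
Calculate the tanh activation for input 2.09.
0.9699

tanh(2.09) = (e^(2.09) - e^(-2.09))/(e^(2.09) + e^(-2.09)) = 0.9699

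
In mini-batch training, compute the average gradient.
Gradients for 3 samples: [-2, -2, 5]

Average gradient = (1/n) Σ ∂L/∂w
Average gradient = 0.3333

Average = (1/3)(-2 + -2 + 5) = 1/3 = 0.3333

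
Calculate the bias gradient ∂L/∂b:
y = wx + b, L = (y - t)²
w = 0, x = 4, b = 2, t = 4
∂L/∂b = -4

y = wx + b = (0)(4) + 2 = 2
∂L/∂y = 2(y - t) = 2(2 - 4) = -4
∂y/∂b = 1
∂L/∂b = ∂L/∂y · ∂y/∂b = -4 × 1 = -4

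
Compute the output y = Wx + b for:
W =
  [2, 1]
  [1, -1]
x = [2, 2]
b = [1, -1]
y = [7, -1]

Wx = [2×2 + 1×2, 1×2 + -1×2]
   = [6, 0]
y = Wx + b = [6 + 1, 0 + -1] = [7, -1]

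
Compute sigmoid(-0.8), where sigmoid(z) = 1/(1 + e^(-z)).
0.31

sigmoid(-0.8) = 1/(1 + e^(0.8)) = 1/(1 + 2.226) = 0.31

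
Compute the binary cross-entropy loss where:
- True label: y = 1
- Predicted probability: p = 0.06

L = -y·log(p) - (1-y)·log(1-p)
L = 2.813

L = -1·log(0.06) - 0·log(0.94) = -log(0.06) = 2.813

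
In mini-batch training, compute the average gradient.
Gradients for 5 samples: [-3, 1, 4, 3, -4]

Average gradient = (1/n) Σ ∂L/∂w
Average gradient = 0.2

Average = (1/5)(-3 + 1 + 4 + 3 + -4) = 1/5 = 0.2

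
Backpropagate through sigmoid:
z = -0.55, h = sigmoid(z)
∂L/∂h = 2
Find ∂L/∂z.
∂L/∂z = 0.464

σ(-0.55) = 0.3659
σ'(-0.55) = σ(-0.55)(1 - σ(-0.55)) = 0.3659 × 0.6341 = 0.232
∂L/∂z = ∂L/∂h · σ'(z) = 2 × 0.232 = 0.464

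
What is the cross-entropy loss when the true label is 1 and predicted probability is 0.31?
L = 1.171

L = -1·log(0.31) - 0·log(0.69) = -log(0.31) = 1.171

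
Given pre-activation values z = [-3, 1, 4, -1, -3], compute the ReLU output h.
h = [0, 1, 4, 0, 0]

ReLU applied element-wise: max(0,-3)=0, max(0,1)=1, max(0,4)=4, max(0,-1)=0, max(0,-3)=0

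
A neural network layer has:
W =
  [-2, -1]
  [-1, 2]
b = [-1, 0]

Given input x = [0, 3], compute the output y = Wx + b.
y = [-4, 6]

Wx = [-2×0 + -1×3, -1×0 + 2×3]
   = [-3, 6]
y = Wx + b = [-3 + -1, 6 + 0] = [-4, 6]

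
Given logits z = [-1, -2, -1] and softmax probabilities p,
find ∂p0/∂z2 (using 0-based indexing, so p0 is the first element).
∂p0/∂z2 = -0.1784

p = softmax(z) = [0.4223, 0.1554, 0.4223]
p0 = 0.4223, p2 = 0.4223

∂p0/∂z2 = -p0 × p2 = -0.4223 × 0.4223 = -0.1784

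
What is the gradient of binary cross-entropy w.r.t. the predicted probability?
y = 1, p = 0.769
∂L/∂p = -1.3

∂L/∂p = -y/p + (1-y)/(1-p) = -1/0.769 + 0 = -1.3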